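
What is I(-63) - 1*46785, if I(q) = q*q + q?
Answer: -42879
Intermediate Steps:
I(q) = q + q² (I(q) = q² + q = q + q²)
I(-63) - 1*46785 = -63*(1 - 63) - 1*46785 = -63*(-62) - 46785 = 3906 - 46785 = -42879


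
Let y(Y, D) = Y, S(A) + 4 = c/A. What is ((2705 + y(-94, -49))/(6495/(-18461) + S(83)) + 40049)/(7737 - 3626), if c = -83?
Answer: 3908639529/406166800 ≈ 9.6232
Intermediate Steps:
S(A) = -4 - 83/A
((2705 + y(-94, -49))/(6495/(-18461) + S(83)) + 40049)/(7737 - 3626) = ((2705 - 94)/(6495/(-18461) + (-4 - 83/83)) + 40049)/(7737 - 3626) = (2611/(6495*(-1/18461) + (-4 - 83*1/83)) + 40049)/4111 = (2611/(-6495/18461 + (-4 - 1)) + 40049)*(1/4111) = (2611/(-6495/18461 - 5) + 40049)*(1/4111) = (2611/(-98800/18461) + 40049)*(1/4111) = (2611*(-18461/98800) + 40049)*(1/4111) = (-48201671/98800 + 40049)*(1/4111) = (3908639529/98800)*(1/4111) = 3908639529/406166800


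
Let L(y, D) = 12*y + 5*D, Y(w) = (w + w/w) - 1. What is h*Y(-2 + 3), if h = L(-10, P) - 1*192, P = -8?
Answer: -352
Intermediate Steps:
Y(w) = w (Y(w) = (w + 1) - 1 = (1 + w) - 1 = w)
L(y, D) = 5*D + 12*y
h = -352 (h = (5*(-8) + 12*(-10)) - 1*192 = (-40 - 120) - 192 = -160 - 192 = -352)
h*Y(-2 + 3) = -352*(-2 + 3) = -352*1 = -352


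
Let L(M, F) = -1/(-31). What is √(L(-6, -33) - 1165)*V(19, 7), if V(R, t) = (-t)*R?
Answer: -133*I*√1119534/31 ≈ -4539.5*I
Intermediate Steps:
V(R, t) = -R*t
L(M, F) = 1/31 (L(M, F) = -1*(-1/31) = 1/31)
√(L(-6, -33) - 1165)*V(19, 7) = √(1/31 - 1165)*(-1*19*7) = √(-36114/31)*(-133) = (I*√1119534/31)*(-133) = -133*I*√1119534/31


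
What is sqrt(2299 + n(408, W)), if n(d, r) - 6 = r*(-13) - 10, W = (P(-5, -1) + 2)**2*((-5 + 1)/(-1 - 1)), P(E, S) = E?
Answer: 3*sqrt(229) ≈ 45.398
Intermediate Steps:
W = 18 (W = (-5 + 2)**2*((-5 + 1)/(-1 - 1)) = (-3)**2*(-4/(-2)) = 9*(-4*(-1/2)) = 9*2 = 18)
n(d, r) = -4 - 13*r (n(d, r) = 6 + (r*(-13) - 10) = 6 + (-13*r - 10) = 6 + (-10 - 13*r) = -4 - 13*r)
sqrt(2299 + n(408, W)) = sqrt(2299 + (-4 - 13*18)) = sqrt(2299 + (-4 - 234)) = sqrt(2299 - 238) = sqrt(2061) = 3*sqrt(229)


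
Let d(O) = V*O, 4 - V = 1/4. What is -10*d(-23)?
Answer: 1725/2 ≈ 862.50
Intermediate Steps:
V = 15/4 (V = 4 - 1/4 = 4 - 1*¼ = 4 - ¼ = 15/4 ≈ 3.7500)
d(O) = 15*O/4
-10*d(-23) = -75*(-23)/2 = -10*(-345/4) = 1725/2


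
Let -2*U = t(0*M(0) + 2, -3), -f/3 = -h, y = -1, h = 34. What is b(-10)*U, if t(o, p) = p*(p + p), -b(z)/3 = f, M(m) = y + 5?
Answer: 2754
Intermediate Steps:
M(m) = 4 (M(m) = -1 + 5 = 4)
f = 102 (f = -(-3)*34 = -3*(-34) = 102)
b(z) = -306 (b(z) = -3*102 = -306)
t(o, p) = 2*p² (t(o, p) = p*(2*p) = 2*p²)
U = -9 (U = -(-3)² = -9 ≈ -9.0000)
b(-10)*U = -306*(-9) = 2754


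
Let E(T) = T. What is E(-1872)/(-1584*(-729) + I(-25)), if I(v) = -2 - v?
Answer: -1872/1154759 ≈ -0.0016211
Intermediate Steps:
E(-1872)/(-1584*(-729) + I(-25)) = -1872/(-1584*(-729) + (-2 - 1*(-25))) = -1872/(1154736 + (-2 + 25)) = -1872/(1154736 + 23) = -1872/1154759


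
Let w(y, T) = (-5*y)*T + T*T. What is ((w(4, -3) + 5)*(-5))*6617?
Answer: -2448290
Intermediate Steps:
w(y, T) = T² - 5*T*y (w(y, T) = -5*T*y + T² = T² - 5*T*y)
((w(4, -3) + 5)*(-5))*6617 = ((-3*(-3 - 5*4) + 5)*(-5))*6617 = ((-3*(-3 - 20) + 5)*(-5))*6617 = ((-3*(-23) + 5)*(-5))*6617 = ((69 + 5)*(-5))*6617 = (74*(-5))*6617 = -370*6617 = -2448290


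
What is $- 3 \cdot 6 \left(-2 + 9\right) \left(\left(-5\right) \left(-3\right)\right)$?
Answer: $-1890$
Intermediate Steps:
$- 3 \cdot 6 \left(-2 + 9\right) \left(\left(-5\right) \left(-3\right)\right) = - 3 \cdot 6 \cdot 7 \cdot 15 = \left(-3\right) 42 \cdot 15 = \left(-126\right) 15 = -1890$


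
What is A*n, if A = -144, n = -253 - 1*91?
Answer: 49536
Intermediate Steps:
n = -344 (n = -253 - 91 = -344)
A*n = -144*(-344) = 49536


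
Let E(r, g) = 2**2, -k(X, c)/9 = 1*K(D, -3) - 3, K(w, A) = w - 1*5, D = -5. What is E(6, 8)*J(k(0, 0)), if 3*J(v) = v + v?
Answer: 312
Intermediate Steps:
K(w, A) = -5 + w (K(w, A) = w - 5 = -5 + w)
k(X, c) = 117 (k(X, c) = -9*(1*(-5 - 5) - 3) = -9*(1*(-10) - 3) = -9*(-10 - 3) = -9*(-13) = 117)
J(v) = 2*v/3 (J(v) = (v + v)/3 = (2*v)/3 = 2*v/3)
E(r, g) = 4
E(6, 8)*J(k(0, 0)) = 4*((2/3)*117) = 4*78 = 312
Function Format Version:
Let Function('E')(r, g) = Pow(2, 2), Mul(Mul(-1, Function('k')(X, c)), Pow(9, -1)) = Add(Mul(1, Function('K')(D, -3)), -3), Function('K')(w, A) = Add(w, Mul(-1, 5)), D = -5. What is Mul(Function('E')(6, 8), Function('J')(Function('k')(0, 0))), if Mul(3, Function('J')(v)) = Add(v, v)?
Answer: 312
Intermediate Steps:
Function('K')(w, A) = Add(-5, w) (Function('K')(w, A) = Add(w, -5) = Add(-5, w))
Function('k')(X, c) = 117 (Function('k')(X, c) = Mul(-9, Add(Mul(1, Add(-5, -5)), -3)) = Mul(-9, Add(Mul(1, -10), -3)) = Mul(-9, Add(-10, -3)) = Mul(-9, -13) = 117)
Function('J')(v) = Mul(Rational(2, 3), v) (Function('J')(v) = Mul(Rational(1, 3), Add(v, v)) = Mul(Rational(1, 3), Mul(2, v)) = Mul(Rational(2, 3), v))
Function('E')(r, g) = 4
Mul(Function('E')(6, 8), Function('J')(Function('k')(0, 0))) = Mul(4, Mul(Rational(2, 3), 117)) = Mul(4, 78) = 312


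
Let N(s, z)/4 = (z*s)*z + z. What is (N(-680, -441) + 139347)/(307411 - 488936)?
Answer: 528850737/181525 ≈ 2913.4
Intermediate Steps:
N(s, z) = 4*z + 4*s*z**2 (N(s, z) = 4*((z*s)*z + z) = 4*((s*z)*z + z) = 4*(s*z**2 + z) = 4*(z + s*z**2) = 4*z + 4*s*z**2)
(N(-680, -441) + 139347)/(307411 - 488936) = (4*(-441)*(1 - 680*(-441)) + 139347)/(307411 - 488936) = (4*(-441)*(1 + 299880) + 139347)/(-181525) = (4*(-441)*299881 + 139347)*(-1/181525) = (-528990084 + 139347)*(-1/181525) = -528850737*(-1/181525) = 528850737/181525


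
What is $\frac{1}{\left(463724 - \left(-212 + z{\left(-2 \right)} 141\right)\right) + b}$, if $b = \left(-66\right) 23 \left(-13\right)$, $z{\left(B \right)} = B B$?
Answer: $\frac{1}{483106} \approx 2.0699 \cdot 10^{-6}$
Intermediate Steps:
$z{\left(B \right)} = B^{2}$
$b = 19734$ ($b = \left(-1518\right) \left(-13\right) = 19734$)
$\frac{1}{\left(463724 - \left(-212 + z{\left(-2 \right)} 141\right)\right) + b} = \frac{1}{\left(463724 - \left(-212 + \left(-2\right)^{2} \cdot 141\right)\right) + 19734} = \frac{1}{\left(463724 - \left(-212 + 4 \cdot 141\right)\right) + 19734} = \frac{1}{\left(463724 - \left(-212 + 564\right)\right) + 19734} = \frac{1}{\left(463724 - 352\right) + 19734} = \frac{1}{463372 + 19734} = \frac{1}{483106}$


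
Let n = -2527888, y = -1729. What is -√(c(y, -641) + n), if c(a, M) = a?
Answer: -17*I*√8753 ≈ -1590.5*I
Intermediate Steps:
-√(c(y, -641) + n) = -√(-1729 - 2527888) = -√(-2529617) = -17*I*√8753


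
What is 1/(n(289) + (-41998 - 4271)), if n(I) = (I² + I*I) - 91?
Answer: 1/120682 ≈ 8.2862e-6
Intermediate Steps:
n(I) = -91 + 2*I² (n(I) = (I² + I²) - 91 = 2*I² - 91 = -91 + 2*I²)
1/(n(289) + (-41998 - 4271)) = 1/((-91 + 2*289²) + (-41998 - 4271)) = 1/((-91 + 2*83521) - 46269) = 1/((-91 + 167042) - 46269) = 1/(166951 - 46269) = 1/120682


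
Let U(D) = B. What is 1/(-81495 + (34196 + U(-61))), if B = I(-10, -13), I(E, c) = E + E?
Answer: -1/47319 ≈ -2.1133e-5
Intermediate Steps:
I(E, c) = 2*E
B = -20 (B = 2*(-10) = -20)
U(D) = -20
1/(-81495 + (34196 + U(-61))) = 1/(-81495 + (34196 - 20)) = 1/(-81495 + 34176) = 1/(-47319) = -1/47319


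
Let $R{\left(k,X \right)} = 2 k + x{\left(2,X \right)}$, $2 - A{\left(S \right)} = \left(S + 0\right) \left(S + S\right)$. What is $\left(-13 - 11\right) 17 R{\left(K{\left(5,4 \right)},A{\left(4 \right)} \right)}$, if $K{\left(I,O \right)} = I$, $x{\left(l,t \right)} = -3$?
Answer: $-2856$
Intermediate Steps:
$A{\left(S \right)} = 2 - 2 S^{2}$ ($A{\left(S \right)} = 2 - \left(S + 0\right) \left(S + S\right) = 2 - S 2 S = 2 - 2 S^{2}$)
$R{\left(k,X \right)} = -3 + 2 k$ ($R{\left(k,X \right)} = 2 k - 3 = -3 + 2 k$)
$\left(-13 - 11\right) 17 R{\left(K{\left(5,4 \right)},A{\left(4 \right)} \right)} = \left(-13 - 11\right) 17 \left(-3 + 2 \cdot 5\right) = \left(-24\right) 17 \left(-3 + 10\right) = \left(-408\right) 7 = -2856$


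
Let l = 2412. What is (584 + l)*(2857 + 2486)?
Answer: 16007628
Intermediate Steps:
(584 + l)*(2857 + 2486) = (584 + 2412)*(2857 + 2486) = 2996*5343 = 16007628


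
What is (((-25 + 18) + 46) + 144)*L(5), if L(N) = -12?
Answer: -2196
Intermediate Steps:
(((-25 + 18) + 46) + 144)*L(5) = (((-25 + 18) + 46) + 144)*(-12) = ((-7 + 46) + 144)*(-12) = (39 + 144)*(-12) = 183*(-12) = -2196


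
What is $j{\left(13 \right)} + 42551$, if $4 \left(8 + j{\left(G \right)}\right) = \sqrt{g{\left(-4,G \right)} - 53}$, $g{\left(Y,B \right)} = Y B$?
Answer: $42543 + \frac{i \sqrt{105}}{4} \approx 42543.0 + 2.5617 i$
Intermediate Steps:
$g{\left(Y,B \right)} = B Y$
$j{\left(G \right)} = -8 + \frac{\sqrt{-53 - 4 G}}{4}$ ($j{\left(G \right)} = -8 + \frac{\sqrt{G \left(-4\right) - 53}}{4} = -8 + \frac{\sqrt{- 4 G - 53}}{4} = -8 + \frac{\sqrt{-53 - 4 G}}{4}$)
$j{\left(13 \right)} + 42551 = \left(-8 + \frac{\sqrt{-53 - 52}}{4}\right) + 42551 = \left(-8 + \frac{\sqrt{-105}}{4}\right) + 42551 = \left(-8 + \frac{i \sqrt{105}}{4}\right) + 42551 = 42543 + \frac{i \sqrt{105}}{4}$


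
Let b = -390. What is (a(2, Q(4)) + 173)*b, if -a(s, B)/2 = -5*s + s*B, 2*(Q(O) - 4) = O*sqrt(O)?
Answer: -62790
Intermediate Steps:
Q(O) = 4 + O**(3/2)/2 (Q(O) = 4 + (O*sqrt(O))/2 = 4 + O**(3/2)/2)
a(s, B) = 10*s - 2*B*s (a(s, B) = -2*(-5*s + s*B) = -2*(-5*s + B*s) = 10*s - 2*B*s)
(a(2, Q(4)) + 173)*b = (2*2*(5 - (4 + 4**(3/2)/2)) + 173)*(-390) = (2*2*(5 - (4 + (1/2)*8)) + 173)*(-390) = (2*2*(5 - (4 + 4)) + 173)*(-390) = (2*2*(5 - 1*8) + 173)*(-390) = (2*2*(5 - 8) + 173)*(-390) = (2*2*(-3) + 173)*(-390) = (-12 + 173)*(-390) = 161*(-390) = -62790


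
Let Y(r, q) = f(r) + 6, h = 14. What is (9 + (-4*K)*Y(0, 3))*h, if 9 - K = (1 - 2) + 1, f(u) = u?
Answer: -2898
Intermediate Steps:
K = 9 (K = 9 - ((1 - 2) + 1) = 9 - (-1 + 1) = 9 - 1*0 = 9 + 0 = 9)
Y(r, q) = 6 + r (Y(r, q) = r + 6 = 6 + r)
(9 + (-4*K)*Y(0, 3))*h = (9 + (-4*9)*(6 + 0))*14 = (9 - 36*6)*14 = (9 - 216)*14 = -207*14 = -2898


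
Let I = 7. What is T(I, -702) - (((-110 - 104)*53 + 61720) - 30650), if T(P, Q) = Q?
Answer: -20430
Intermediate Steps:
T(I, -702) - (((-110 - 104)*53 + 61720) - 30650) = -702 - (((-110 - 104)*53 + 61720) - 30650) = -702 - ((-214*53 + 61720) - 30650) = -702 - ((-11342 + 61720) - 30650) = -702 - (50378 - 30650) = -702 - 1*19728 = -702 - 19728 = -20430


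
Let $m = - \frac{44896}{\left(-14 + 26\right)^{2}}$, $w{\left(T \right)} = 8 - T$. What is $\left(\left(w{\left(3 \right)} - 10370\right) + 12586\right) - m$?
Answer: $\frac{22795}{9} \approx 2532.8$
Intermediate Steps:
$m = - \frac{2806}{9}$ ($m = - \frac{44896}{12^{2}} = - \frac{44896}{144} = \left(-44896\right) \frac{1}{144} = - \frac{2806}{9} \approx -311.78$)
$\left(\left(w{\left(3 \right)} - 10370\right) + 12586\right) - m = \left(\left(\left(8 - 3\right) - 10370\right) + 12586\right) - - \frac{2806}{9} = \left(\left(\left(8 - 3\right) - 10370\right) + 12586\right) + \frac{2806}{9} = \left(\left(5 - 10370\right) + 12586\right) + \frac{2806}{9} = \left(-10365 + 12586\right) + \frac{2806}{9} = 2221 + \frac{2806}{9} = \frac{22795}{9}$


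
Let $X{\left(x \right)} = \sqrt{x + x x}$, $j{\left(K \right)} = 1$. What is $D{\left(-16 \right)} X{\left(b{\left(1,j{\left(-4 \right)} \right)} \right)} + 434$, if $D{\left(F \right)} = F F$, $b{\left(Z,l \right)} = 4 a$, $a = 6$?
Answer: $434 + 2560 \sqrt{6} \approx 6704.7$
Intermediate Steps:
$b{\left(Z,l \right)} = 24$ ($b{\left(Z,l \right)} = 4 \cdot 6 = 24$)
$D{\left(F \right)} = F^{2}$
$X{\left(x \right)} = \sqrt{x + x^{2}}$
$D{\left(-16 \right)} X{\left(b{\left(1,j{\left(-4 \right)} \right)} \right)} + 434 = \left(-16\right)^{2} \sqrt{24 \left(1 + 24\right)} + 434 = 256 \sqrt{24 \cdot 25} + 434 = 256 \sqrt{600} + 434 = 256 \cdot 10 \sqrt{6} + 434 = 2560 \sqrt{6} + 434 = 434 + 2560 \sqrt{6}$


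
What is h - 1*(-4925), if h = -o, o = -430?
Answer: 5355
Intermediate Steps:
h = 430 (h = -1*(-430) = 430)
h - 1*(-4925) = 430 - 1*(-4925) = 430 + 4925 = 5355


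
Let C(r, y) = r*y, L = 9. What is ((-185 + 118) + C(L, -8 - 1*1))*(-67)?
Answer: 9916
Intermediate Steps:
((-185 + 118) + C(L, -8 - 1*1))*(-67) = ((-185 + 118) + 9*(-8 - 1*1))*(-67) = (-67 + 9*(-8 - 1))*(-67) = (-67 + 9*(-9))*(-67) = (-67 - 81)*(-67) = -148*(-67) = 9916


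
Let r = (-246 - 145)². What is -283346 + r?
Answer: -130465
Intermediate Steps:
r = 152881 (r = (-391)² = 152881)
-283346 + r = -283346 + 152881 = -130465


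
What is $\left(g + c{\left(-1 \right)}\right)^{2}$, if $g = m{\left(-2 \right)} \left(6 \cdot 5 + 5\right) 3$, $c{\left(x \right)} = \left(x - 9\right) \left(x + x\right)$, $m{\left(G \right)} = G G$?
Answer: $193600$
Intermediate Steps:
$m{\left(G \right)} = G^{2}$
$c{\left(x \right)} = 2 x \left(-9 + x\right)$ ($c{\left(x \right)} = \left(-9 + x\right) 2 x = 2 x \left(-9 + x\right)$)
$g = 420$ ($g = \left(-2\right)^{2} \left(6 \cdot 5 + 5\right) 3 = 4 \left(30 + 5\right) 3 = 4 \cdot 35 \cdot 3 = 140 \cdot 3 = 420$)
$\left(g + c{\left(-1 \right)}\right)^{2} = \left(420 + 2 \left(-1\right) \left(-9 - 1\right)\right)^{2} = \left(420 + 2 \left(-1\right) \left(-10\right)\right)^{2} = \left(420 + 20\right)^{2} = 440^{2} = 193600$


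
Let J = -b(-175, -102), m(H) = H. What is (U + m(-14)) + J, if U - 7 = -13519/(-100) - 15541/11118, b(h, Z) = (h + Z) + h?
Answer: 321750571/555900 ≈ 578.79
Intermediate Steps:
b(h, Z) = Z + 2*h (b(h, Z) = (Z + h) + h = Z + 2*h)
U = 78266371/555900 (U = 7 + (-13519/(-100) - 15541/11118) = 7 + (-13519*(-1/100) - 15541*1/11118) = 7 + (13519/100 - 15541/11118) = 7 + 74375071/555900 = 78266371/555900 ≈ 140.79)
J = 452 (J = -(-102 + 2*(-175)) = -(-102 - 350) = -1*(-452) = 452)
(U + m(-14)) + J = (78266371/555900 - 14) + 452 = 70483771/555900 + 452 = 321750571/555900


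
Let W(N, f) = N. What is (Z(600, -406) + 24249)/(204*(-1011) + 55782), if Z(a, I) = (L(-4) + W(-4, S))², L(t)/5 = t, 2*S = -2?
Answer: -8275/50154 ≈ -0.16499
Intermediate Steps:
S = -1 (S = (½)*(-2) = -1)
L(t) = 5*t
Z(a, I) = 576 (Z(a, I) = (5*(-4) - 4)² = (-20 - 4)² = (-24)² = 576)
(Z(600, -406) + 24249)/(204*(-1011) + 55782) = (576 + 24249)/(204*(-1011) + 55782) = 24825/(-206244 + 55782) = 24825/(-150462) = 24825*(-1/150462) = -8275/50154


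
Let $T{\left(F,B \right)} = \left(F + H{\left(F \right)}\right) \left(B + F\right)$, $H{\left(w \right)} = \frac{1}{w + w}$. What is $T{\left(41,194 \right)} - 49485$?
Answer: $- \frac{3267465}{82} \approx -39847.0$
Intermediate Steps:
$H{\left(w \right)} = \frac{1}{2 w}$
$T{\left(F,B \right)} = \left(B + F\right) \left(F + \frac{1}{2 F}\right)$ ($T{\left(F,B \right)} = \left(F + \frac{1}{2 F}\right) \left(B + F\right) = \left(B + F\right) \left(F + \frac{1}{2 F}\right)$)
$T{\left(41,194 \right)} - 49485 = \left(\frac{1}{2} + 41^{2} + 194 \cdot 41 + \frac{1}{2} \cdot 194 \cdot \frac{1}{41}\right) - 49485 = \left(\frac{1}{2} + 1681 + 7954 + \frac{1}{2} \cdot 194 \cdot \frac{1}{41}\right) - 49485 = \left(\frac{1}{2} + 1681 + 7954 + \frac{97}{41}\right) - 49485 = \frac{790305}{82} - 49485 = - \frac{3267465}{82}$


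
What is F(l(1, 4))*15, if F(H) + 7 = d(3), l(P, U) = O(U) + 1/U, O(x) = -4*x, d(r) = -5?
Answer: -180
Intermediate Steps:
l(P, U) = 1/U - 4*U (l(P, U) = -4*U + 1/U = 1/U - 4*U)
F(H) = -12 (F(H) = -7 - 5 = -12)
F(l(1, 4))*15 = -12*15 = -180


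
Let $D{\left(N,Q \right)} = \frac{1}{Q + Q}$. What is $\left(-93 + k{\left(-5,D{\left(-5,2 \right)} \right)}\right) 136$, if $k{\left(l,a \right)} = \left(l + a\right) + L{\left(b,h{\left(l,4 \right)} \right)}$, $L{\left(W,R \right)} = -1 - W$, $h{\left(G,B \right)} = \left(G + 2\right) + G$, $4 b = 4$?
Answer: $-13566$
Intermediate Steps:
$b = 1$ ($b = \frac{1}{4} \cdot 4 = 1$)
$h{\left(G,B \right)} = 2 + 2 G$ ($h{\left(G,B \right)} = \left(2 + G\right) + G = 2 + 2 G$)
$D{\left(N,Q \right)} = \frac{1}{2 Q}$
$k{\left(l,a \right)} = -2 + a + l$ ($k{\left(l,a \right)} = \left(l + a\right) - 2 = \left(a + l\right) - 2 = -2 + a + l$)
$\left(-93 + k{\left(-5,D{\left(-5,2 \right)} \right)}\right) 136 = \left(-93 - \left(7 - \frac{1}{4}\right)\right) 136 = \left(-93 - \frac{27}{4}\right) 136 = \left(- \frac{399}{4}\right) 136 = -13566$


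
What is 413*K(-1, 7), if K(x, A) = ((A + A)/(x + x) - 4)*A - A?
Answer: -34692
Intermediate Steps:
K(x, A) = -A + A*(-4 + A/x) (K(x, A) = ((2*A)/((2*x)) - 4)*A - A = ((2*A)*(1/(2*x)) - 4)*A - A = (A/x - 4)*A - A = (-4 + A/x)*A - A = A*(-4 + A/x) - A = -A + A*(-4 + A/x))
413*K(-1, 7) = 413*(7*(7 - 5*(-1))/(-1)) = 413*(7*(-1)*(7 + 5)) = 413*(7*(-1)*12) = 413*(-84) = -34692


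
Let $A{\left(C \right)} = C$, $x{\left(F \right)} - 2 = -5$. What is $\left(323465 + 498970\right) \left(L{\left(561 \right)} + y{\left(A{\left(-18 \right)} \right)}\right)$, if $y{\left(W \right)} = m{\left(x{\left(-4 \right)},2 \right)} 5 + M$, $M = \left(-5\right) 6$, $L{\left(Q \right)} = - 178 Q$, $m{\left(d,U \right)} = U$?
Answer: $-82143162930$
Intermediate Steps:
$x{\left(F \right)} = -3$ ($x{\left(F \right)} = 2 - 5 = -3$)
$M = -30$
$y{\left(W \right)} = -20$ ($y{\left(W \right)} = 2 \cdot 5 - 30 = 10 - 30 = -20$)
$\left(323465 + 498970\right) \left(L{\left(561 \right)} + y{\left(A{\left(-18 \right)} \right)}\right) = \left(323465 + 498970\right) \left(\left(-178\right) 561 - 20\right) = 822435 \left(-99858 - 20\right) = 822435 \left(-99878\right) = -82143162930$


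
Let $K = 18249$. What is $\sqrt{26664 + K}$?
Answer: $\sqrt{44913} \approx 211.93$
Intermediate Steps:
$\sqrt{26664 + K} = \sqrt{26664 + 18249} = \sqrt{44913}$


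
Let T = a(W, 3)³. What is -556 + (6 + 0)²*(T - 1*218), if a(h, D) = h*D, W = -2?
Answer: -16180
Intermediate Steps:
a(h, D) = D*h
T = -216 (T = (3*(-2))³ = (-6)³ = -216)
-556 + (6 + 0)²*(T - 1*218) = -556 + (6 + 0)²*(-216 - 1*218) = -556 + 6²*(-216 - 218) = -556 + 36*(-434) = -556 - 15624 = -16180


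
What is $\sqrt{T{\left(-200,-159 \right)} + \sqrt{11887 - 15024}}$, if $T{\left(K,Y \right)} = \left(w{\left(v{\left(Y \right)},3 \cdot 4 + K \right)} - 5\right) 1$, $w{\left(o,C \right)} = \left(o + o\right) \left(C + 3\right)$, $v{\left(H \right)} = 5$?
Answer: $\sqrt{-1855 + i \sqrt{3137}} \approx 0.6501 + 43.075 i$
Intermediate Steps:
$w{\left(o,C \right)} = 2 o \left(3 + C\right)$
$T{\left(K,Y \right)} = 145 + 10 K$ ($T{\left(K,Y \right)} = \left(2 \cdot 5 \left(3 + \left(3 \cdot 4 + K\right)\right) - 5\right) 1 = \left(2 \cdot 5 \left(3 + \left(12 + K\right)\right) - 5\right) 1 = \left(2 \cdot 5 \left(15 + K\right) - 5\right) 1 = \left(\left(150 + 10 K\right) - 5\right) 1 = \left(145 + 10 K\right) 1 = 145 + 10 K$)
$\sqrt{T{\left(-200,-159 \right)} + \sqrt{11887 - 15024}} = \sqrt{\left(145 + 10 \left(-200\right)\right) + \sqrt{11887 - 15024}} = \sqrt{\left(145 - 2000\right) + \sqrt{-3137}} = \sqrt{-1855 + i \sqrt{3137}}$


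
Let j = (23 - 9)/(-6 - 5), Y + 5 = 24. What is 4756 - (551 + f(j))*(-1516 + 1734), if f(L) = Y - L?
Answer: -1317596/11 ≈ -1.1978e+5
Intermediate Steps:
Y = 19 (Y = -5 + 24 = 19)
j = -14/11 (j = 14/(-11) = 14*(-1/11) = -14/11 ≈ -1.2727)
f(L) = 19 - L
4756 - (551 + f(j))*(-1516 + 1734) = 4756 - (551 + (19 - 1*(-14/11)))*(-1516 + 1734) = 4756 - (551 + (19 + 14/11))*218 = 4756 - (551 + 223/11)*218 = 4756 - 6284*218/11 = 4756 - 1*1369912/11 = 4756 - 1369912/11 = -1317596/11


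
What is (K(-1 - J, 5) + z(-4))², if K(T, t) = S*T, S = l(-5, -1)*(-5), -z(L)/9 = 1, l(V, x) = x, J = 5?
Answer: 1521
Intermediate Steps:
z(L) = -9 (z(L) = -9*1 = -9)
S = 5 (S = -1*(-5) = 5)
K(T, t) = 5*T
(K(-1 - J, 5) + z(-4))² = (5*(-1 - 1*5) - 9)² = (5*(-1 - 5) - 9)² = (5*(-6) - 9)² = (-30 - 9)² = (-39)² = 1521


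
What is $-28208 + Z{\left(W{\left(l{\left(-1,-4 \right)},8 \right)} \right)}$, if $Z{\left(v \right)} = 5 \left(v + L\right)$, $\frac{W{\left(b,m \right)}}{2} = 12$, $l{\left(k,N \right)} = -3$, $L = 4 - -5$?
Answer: $-28043$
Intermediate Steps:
$L = 9$ ($L = 4 + 5 = 9$)
$W{\left(b,m \right)} = 24$ ($W{\left(b,m \right)} = 2 \cdot 12 = 24$)
$Z{\left(v \right)} = 45 + 5 v$ ($Z{\left(v \right)} = 5 \left(v + 9\right) = 5 \left(9 + v\right) = 45 + 5 v$)
$-28208 + Z{\left(W{\left(l{\left(-1,-4 \right)},8 \right)} \right)} = -28208 + \left(45 + 5 \cdot 24\right) = -28208 + \left(45 + 120\right) = -28208 + 165 = -28043$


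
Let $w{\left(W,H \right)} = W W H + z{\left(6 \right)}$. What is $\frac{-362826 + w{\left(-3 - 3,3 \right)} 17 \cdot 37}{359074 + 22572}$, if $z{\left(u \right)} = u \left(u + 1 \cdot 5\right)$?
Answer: $- \frac{126690}{190823} \approx -0.66391$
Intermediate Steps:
$z{\left(u \right)} = u \left(5 + u\right)$ ($z{\left(u \right)} = u \left(u + 5\right) = u \left(5 + u\right)$)
$w{\left(W,H \right)} = 66 + H W^{2}$ ($w{\left(W,H \right)} = W W H + 6 \left(5 + 6\right) = W^{2} H + 6 \cdot 11 = H W^{2} + 66 = 66 + H W^{2}$)
$\frac{-362826 + w{\left(-3 - 3,3 \right)} 17 \cdot 37}{359074 + 22572} = \frac{-362826 + \left(66 + 3 \left(-3 - 3\right)^{2}\right) 17 \cdot 37}{359074 + 22572} = \frac{-362826 + \left(66 + 3 \left(-6\right)^{2}\right) 17 \cdot 37}{381646} = \left(-362826 + \left(66 + 3 \cdot 36\right) 17 \cdot 37\right) \frac{1}{381646} = \left(-362826 + \left(66 + 108\right) 17 \cdot 37\right) \frac{1}{381646} = \left(-362826 + 174 \cdot 17 \cdot 37\right) \frac{1}{381646} = \left(-362826 + 2958 \cdot 37\right) \frac{1}{381646} = \left(-362826 + 109446\right) \frac{1}{381646} = \left(-253380\right) \frac{1}{381646} = - \frac{126690}{190823}$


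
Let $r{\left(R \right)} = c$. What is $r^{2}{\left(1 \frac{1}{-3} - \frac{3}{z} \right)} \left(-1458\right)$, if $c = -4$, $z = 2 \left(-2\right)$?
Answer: $-23328$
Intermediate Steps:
$z = -4$
$r{\left(R \right)} = -4$
$r^{2}{\left(1 \frac{1}{-3} - \frac{3}{z} \right)} \left(-1458\right) = \left(-4\right)^{2} \left(-1458\right) = 16 \left(-1458\right) = -23328$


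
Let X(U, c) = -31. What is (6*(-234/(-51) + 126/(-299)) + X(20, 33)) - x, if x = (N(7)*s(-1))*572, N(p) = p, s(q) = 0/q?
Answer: -30493/5083 ≈ -5.9990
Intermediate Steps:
s(q) = 0
x = 0 (x = (7*0)*572 = 0*572 = 0)
(6*(-234/(-51) + 126/(-299)) + X(20, 33)) - x = (6*(-234/(-51) + 126/(-299)) - 31) - 1*0 = (6*(-234*(-1/51) + 126*(-1/299)) - 31) + 0 = (6*(78/17 - 126/299) - 31) + 0 = (6*(21180/5083) - 31) + 0 = (127080/5083 - 31) + 0 = -30493/5083 + 0 = -30493/5083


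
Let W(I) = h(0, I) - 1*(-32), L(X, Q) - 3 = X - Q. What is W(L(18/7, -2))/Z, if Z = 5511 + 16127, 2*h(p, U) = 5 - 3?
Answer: 33/21638 ≈ 0.0015251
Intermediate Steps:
L(X, Q) = 3 + X - Q (L(X, Q) = 3 + (X - Q) = 3 + X - Q)
h(p, U) = 1 (h(p, U) = (5 - 3)/2 = (½)*2 = 1)
Z = 21638
W(I) = 33 (W(I) = 1 - 1*(-32) = 1 + 32 = 33)
W(L(18/7, -2))/Z = 33/21638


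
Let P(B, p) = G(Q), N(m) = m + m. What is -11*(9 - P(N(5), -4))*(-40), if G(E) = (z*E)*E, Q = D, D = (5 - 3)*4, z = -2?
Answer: 60280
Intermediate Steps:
N(m) = 2*m
D = 8 (D = 2*4 = 8)
Q = 8
G(E) = -2*E² (G(E) = (-2*E)*E = -2*E²)
P(B, p) = -128 (P(B, p) = -2*8² = -2*64 = -128)
-11*(9 - P(N(5), -4))*(-40) = -11*(9 - 1*(-128))*(-40) = -11*(9 + 128)*(-40) = -11*137*(-40) = -1507*(-40) = 60280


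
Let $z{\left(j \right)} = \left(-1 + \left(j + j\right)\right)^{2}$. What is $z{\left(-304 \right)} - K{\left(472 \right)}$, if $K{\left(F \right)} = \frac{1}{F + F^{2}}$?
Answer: $\frac{82801408535}{223256} \approx 3.7088 \cdot 10^{5}$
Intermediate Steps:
$z{\left(j \right)} = \left(-1 + 2 j\right)^{2}$
$z{\left(-304 \right)} - K{\left(472 \right)} = \left(-1 + 2 \left(-304\right)\right)^{2} - \frac{1}{472 \left(1 + 472\right)} = \left(-1 - 608\right)^{2} - \frac{1}{472 \cdot 473} = \left(-609\right)^{2} - \frac{1}{472} \cdot \frac{1}{473} = 370881 - \frac{1}{223256} = \frac{82801408535}{223256}$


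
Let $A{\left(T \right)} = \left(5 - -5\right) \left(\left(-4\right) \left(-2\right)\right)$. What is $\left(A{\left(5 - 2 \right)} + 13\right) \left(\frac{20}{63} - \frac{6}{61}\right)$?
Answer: $\frac{26102}{1281} \approx 20.376$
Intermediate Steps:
$A{\left(T \right)} = 80$ ($A{\left(T \right)} = \left(5 + 5\right) 8 = 10 \cdot 8 = 80$)
$\left(A{\left(5 - 2 \right)} + 13\right) \left(\frac{20}{63} - \frac{6}{61}\right) = \left(80 + 13\right) \left(\frac{20}{63} - \frac{6}{61}\right) = 93 \left(20 \cdot \frac{1}{63} - \frac{6}{61}\right) = 93 \left(\frac{20}{63} - \frac{6}{61}\right) = 93 \cdot \frac{842}{3843} = \frac{26102}{1281}$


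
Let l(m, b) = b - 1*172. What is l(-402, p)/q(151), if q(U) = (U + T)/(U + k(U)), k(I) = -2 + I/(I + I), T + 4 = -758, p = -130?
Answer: 3473/47 ≈ 73.894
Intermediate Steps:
l(m, b) = -172 + b (l(m, b) = b - 172 = -172 + b)
T = -762 (T = -4 - 758 = -762)
k(I) = -3/2 (k(I) = -2 + I/((2*I)) = -2 + (1/(2*I))*I = -2 + 1/2 = -3/2)
q(U) = (-762 + U)/(-3/2 + U) (q(U) = (U - 762)/(U - 3/2) = (-762 + U)/(-3/2 + U))
l(-402, p)/q(151) = (-172 - 130)/((2*(-762 + 151)/(-3 + 2*151))) = -302/(2*(-611)/(-3 + 302)) = -302/(2*(-611)/299) = -302/(2*(1/299)*(-611)) = -302/(-94/23) = -302*(-23/94) = 3473/47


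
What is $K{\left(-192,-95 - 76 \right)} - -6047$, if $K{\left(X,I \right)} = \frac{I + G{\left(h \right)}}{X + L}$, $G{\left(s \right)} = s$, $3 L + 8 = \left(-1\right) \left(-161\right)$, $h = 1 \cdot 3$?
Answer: $\frac{284265}{47} \approx 6048.2$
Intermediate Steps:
$h = 3$
$L = 51$ ($L = - \frac{8}{3} + \frac{\left(-1\right) \left(-161\right)}{3} = - \frac{8}{3} + \frac{1}{3} \cdot 161 = - \frac{8}{3} + \frac{161}{3} = 51$)
$K{\left(X,I \right)} = \frac{3 + I}{51 + X}$ ($K{\left(X,I \right)} = \frac{I + 3}{X + 51} = \frac{3 + I}{51 + X}$)
$K{\left(-192,-95 - 76 \right)} - -6047 = \frac{3 - 171}{51 - 192} - -6047 = \frac{3 - 171}{-141} + 6047 = - \frac{3 - 171}{141} + 6047 = \left(- \frac{1}{141}\right) \left(-168\right) + 6047 = \frac{56}{47} + 6047 = \frac{284265}{47}$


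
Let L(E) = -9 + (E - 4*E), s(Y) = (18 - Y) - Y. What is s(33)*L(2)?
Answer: 720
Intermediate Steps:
s(Y) = 18 - 2*Y
L(E) = -9 - 3*E
s(33)*L(2) = (18 - 2*33)*(-9 - 3*2) = (18 - 66)*(-9 - 6) = -48*(-15) = 720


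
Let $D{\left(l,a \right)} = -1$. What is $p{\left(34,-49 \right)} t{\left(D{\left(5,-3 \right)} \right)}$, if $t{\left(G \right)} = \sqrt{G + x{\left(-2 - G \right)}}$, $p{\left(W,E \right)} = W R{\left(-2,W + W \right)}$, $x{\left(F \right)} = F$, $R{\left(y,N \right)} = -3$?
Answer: $- 102 i \sqrt{2} \approx - 144.25 i$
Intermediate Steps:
$p{\left(W,E \right)} = - 3 W$ ($p{\left(W,E \right)} = W \left(-3\right) = - 3 W$)
$t{\left(G \right)} = i \sqrt{2}$ ($t{\left(G \right)} = \sqrt{G - \left(2 + G\right)} = \sqrt{-2} = i \sqrt{2}$)
$p{\left(34,-49 \right)} t{\left(D{\left(5,-3 \right)} \right)} = \left(-3\right) 34 i \sqrt{2} = - 102 i \sqrt{2}$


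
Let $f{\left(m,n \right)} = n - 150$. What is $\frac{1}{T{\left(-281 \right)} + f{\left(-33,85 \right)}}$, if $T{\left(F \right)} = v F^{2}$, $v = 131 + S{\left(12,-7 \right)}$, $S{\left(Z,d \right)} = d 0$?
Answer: $\frac{1}{10343826} \approx 9.6676 \cdot 10^{-8}$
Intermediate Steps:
$f{\left(m,n \right)} = -150 + n$
$S{\left(Z,d \right)} = 0$
$v = 131$ ($v = 131 + 0 = 131$)
$T{\left(F \right)} = 131 F^{2}$
$\frac{1}{T{\left(-281 \right)} + f{\left(-33,85 \right)}} = \frac{1}{131 \left(-281\right)^{2} + \left(-150 + 85\right)} = \frac{1}{131 \cdot 78961 - 65} = \frac{1}{10343891 - 65} = \frac{1}{10343826}$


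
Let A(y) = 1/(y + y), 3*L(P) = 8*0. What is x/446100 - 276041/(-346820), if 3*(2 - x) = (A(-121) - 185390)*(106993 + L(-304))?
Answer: 16648859966344063/1123241078520 ≈ 14822.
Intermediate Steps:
L(P) = 0 (L(P) = (8*0)/3 = (⅓)*0 = 0)
A(y) = 1/(2*y)
x = 4800174717785/726 (x = 2 - ((½)/(-121) - 185390)*(106993 + 0)/3 = 2 - ((½)*(-1/121) - 185390)*106993/3 = 2 - (-1/242 - 185390)*106993/3 = 2 - (-44864381)*106993/726 = 2 - ⅓*(-4800174716333/242) = 2 + 4800174716333/726 = 4800174717785/726 ≈ 6.6118e+9)
x/446100 - 276041/(-346820) = (4800174717785/726)/446100 - 276041/(-346820) = (4800174717785/726)*(1/446100) - 276041*(-1/346820) = 960034943557/64773720 + 276041/346820 = 16648859966344063/1123241078520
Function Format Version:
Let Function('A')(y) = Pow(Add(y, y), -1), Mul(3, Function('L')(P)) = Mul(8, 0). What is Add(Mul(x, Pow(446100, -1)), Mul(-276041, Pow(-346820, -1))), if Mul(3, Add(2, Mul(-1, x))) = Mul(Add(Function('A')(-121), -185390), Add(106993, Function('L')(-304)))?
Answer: Rational(16648859966344063, 1123241078520) ≈ 14822.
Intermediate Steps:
Function('L')(P) = 0 (Function('L')(P) = Mul(Rational(1, 3), Mul(8, 0)) = Mul(Rational(1, 3), 0) = 0)
Function('A')(y) = Mul(Rational(1, 2), Pow(y, -1)) (Function('A')(y) = Pow(Mul(2, y), -1) = Mul(Rational(1, 2), Pow(y, -1)))
x = Rational(4800174717785, 726) (x = Add(2, Mul(Rational(-1, 3), Mul(Add(Mul(Rational(1, 2), Pow(-121, -1)), -185390), Add(106993, 0)))) = Add(2, Mul(Rational(-1, 3), Mul(Add(Mul(Rational(1, 2), Rational(-1, 121)), -185390), 106993))) = Add(2, Mul(Rational(-1, 3), Mul(Add(Rational(-1, 242), -185390), 106993))) = Add(2, Mul(Rational(-1, 3), Mul(Rational(-44864381, 242), 106993))) = Add(2, Mul(Rational(-1, 3), Rational(-4800174716333, 242))) = Add(2, Rational(4800174716333, 726)) = Rational(4800174717785, 726) ≈ 6.6118e+9)
Add(Mul(x, Pow(446100, -1)), Mul(-276041, Pow(-346820, -1))) = Add(Mul(Rational(4800174717785, 726), Pow(446100, -1)), Mul(-276041, Pow(-346820, -1))) = Add(Mul(Rational(4800174717785, 726), Rational(1, 446100)), Mul(-276041, Rational(-1, 346820))) = Add(Rational(960034943557, 64773720), Rational(276041, 346820)) = Rational(16648859966344063, 1123241078520)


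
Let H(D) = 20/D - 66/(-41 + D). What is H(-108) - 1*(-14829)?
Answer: 59658104/4023 ≈ 14829.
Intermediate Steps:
H(D) = -66/(-41 + D) + 20/D
H(-108) - 1*(-14829) = 2*(-410 - 23*(-108))/(-108*(-41 - 108)) - 1*(-14829) = 2*(-1/108)*(-410 + 2484)/(-149) + 14829 = 2*(-1/108)*(-1/149)*2074 + 14829 = 1037/4023 + 14829 = 59658104/4023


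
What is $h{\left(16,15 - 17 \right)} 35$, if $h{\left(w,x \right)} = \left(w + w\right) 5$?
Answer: $5600$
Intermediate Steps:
$h{\left(w,x \right)} = 10 w$ ($h{\left(w,x \right)} = 2 w 5 = 10 w$)
$h{\left(16,15 - 17 \right)} 35 = 10 \cdot 16 \cdot 35 = 160 \cdot 35 = 5600$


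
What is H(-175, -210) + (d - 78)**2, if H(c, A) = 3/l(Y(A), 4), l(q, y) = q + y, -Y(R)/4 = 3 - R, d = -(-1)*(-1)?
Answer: 5292365/848 ≈ 6241.0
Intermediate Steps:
d = -1 (d = -1*(-1)*(-1) = 1*(-1) = -1)
Y(R) = -12 + 4*R (Y(R) = -4*(3 - R) = -12 + 4*R)
H(c, A) = 3/(-8 + 4*A) (H(c, A) = 3/((-12 + 4*A) + 4) = 3/(-8 + 4*A))
H(-175, -210) + (d - 78)**2 = 3/(4*(-2 - 210)) + (-1 - 78)**2 = (3/4)/(-212) + (-79)**2 = (3/4)*(-1/212) + 6241 = -3/848 + 6241 = 5292365/848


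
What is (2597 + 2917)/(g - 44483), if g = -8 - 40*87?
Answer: -5514/47971 ≈ -0.11494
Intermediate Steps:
g = -3488 (g = -8 - 3480 = -3488)
(2597 + 2917)/(g - 44483) = (2597 + 2917)/(-3488 - 44483) = 5514/(-47971) = 5514*(-1/47971) = -5514/47971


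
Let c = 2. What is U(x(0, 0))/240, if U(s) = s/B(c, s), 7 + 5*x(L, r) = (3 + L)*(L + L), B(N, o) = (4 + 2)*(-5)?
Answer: 7/36000 ≈ 0.00019444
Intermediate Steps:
B(N, o) = -30 (B(N, o) = 6*(-5) = -30)
x(L, r) = -7/5 + 2*L*(3 + L)/5 (x(L, r) = -7/5 + ((3 + L)*(L + L))/5 = -7/5 + ((3 + L)*(2*L))/5 = -7/5 + (2*L*(3 + L))/5 = -7/5 + 2*L*(3 + L)/5)
U(s) = -s/30 (U(s) = s/(-30) = s*(-1/30) = -s/30)
U(x(0, 0))/240 = -(-7/5 + (⅖)*0² + (6/5)*0)/30/240 = -(-7/5 + (⅖)*0 + 0)/30*(1/240) = -(-7/5 + 0 + 0)/30*(1/240) = -1/30*(-7/5)*(1/240) = (7/150)*(1/240) = 7/36000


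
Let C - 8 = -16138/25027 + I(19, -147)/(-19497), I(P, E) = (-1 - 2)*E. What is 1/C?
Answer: 162650473/1192643953 ≈ 0.13638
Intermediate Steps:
I(P, E) = -3*E
C = 1192643953/162650473 (C = 8 + (-16138/25027 - 3*(-147)/(-19497)) = 8 + (-16138*1/25027 + 441*(-1/19497)) = 8 + (-16138/25027 - 147/6499) = 8 - 108559831/162650473 = 1192643953/162650473 ≈ 7.3326)
1/C = 1/(1192643953/162650473) = 162650473/1192643953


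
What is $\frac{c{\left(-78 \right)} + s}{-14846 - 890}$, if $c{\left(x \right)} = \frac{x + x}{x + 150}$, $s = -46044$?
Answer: $\frac{276277}{94416} \approx 2.9262$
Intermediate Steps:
$c{\left(x \right)} = \frac{2 x}{150 + x}$
$\frac{c{\left(-78 \right)} + s}{-14846 - 890} = \frac{2 \left(-78\right) \frac{1}{150 - 78} - 46044}{-14846 - 890} = \frac{2 \left(-78\right) \frac{1}{72} - 46044}{-15736} = \left(2 \left(-78\right) \frac{1}{72} - 46044\right) \left(- \frac{1}{15736}\right) = \left(- \frac{13}{6} - 46044\right) \left(- \frac{1}{15736}\right) = \left(- \frac{276277}{6}\right) \left(- \frac{1}{15736}\right) = \frac{276277}{94416}$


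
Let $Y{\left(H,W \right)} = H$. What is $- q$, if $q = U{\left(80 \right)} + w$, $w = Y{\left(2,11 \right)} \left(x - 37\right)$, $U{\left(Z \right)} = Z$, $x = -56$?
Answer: $106$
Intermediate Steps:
$w = -186$ ($w = 2 \left(-56 - 37\right) = 2 \left(-93\right) = -186$)
$q = -106$ ($q = 80 - 186 = -106$)
$- q = \left(-1\right) \left(-106\right) = 106$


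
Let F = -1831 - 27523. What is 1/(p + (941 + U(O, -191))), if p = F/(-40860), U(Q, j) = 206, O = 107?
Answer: 20430/23447887 ≈ 0.00087129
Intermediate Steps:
F = -29354
p = 14677/20430 (p = -29354/(-40860) = -29354*(-1/40860) = 14677/20430 ≈ 0.71840)
1/(p + (941 + U(O, -191))) = 1/(14677/20430 + (941 + 206)) = 1/(14677/20430 + 1147) = 1/(23447887/20430) = 20430/23447887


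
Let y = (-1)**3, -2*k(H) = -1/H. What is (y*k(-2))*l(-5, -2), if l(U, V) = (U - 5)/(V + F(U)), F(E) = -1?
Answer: 5/6 ≈ 0.83333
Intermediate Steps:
k(H) = 1/(2*H) (k(H) = -(-1)/(2*H) = 1/(2*H))
l(U, V) = (-5 + U)/(-1 + V) (l(U, V) = (U - 5)/(V - 1) = (-5 + U)/(-1 + V))
y = -1
(y*k(-2))*l(-5, -2) = (-1/(2*(-2)))*((-5 - 5)/(-1 - 2)) = (-(-1)/(2*2))*(-10/(-3)) = (-1*(-1/4))*(-1/3*(-10)) = (1/4)*(10/3) = 5/6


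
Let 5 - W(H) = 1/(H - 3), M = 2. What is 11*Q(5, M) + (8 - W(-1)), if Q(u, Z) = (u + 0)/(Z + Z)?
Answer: 33/2 ≈ 16.500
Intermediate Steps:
W(H) = 5 - 1/(-3 + H) (W(H) = 5 - 1/(H - 3) = 5 - 1/(-3 + H))
Q(u, Z) = u/(2*Z) (Q(u, Z) = u/((2*Z)) = u*(1/(2*Z)) = u/(2*Z))
11*Q(5, M) + (8 - W(-1)) = 11*((½)*5/2) + (8 - (-16 + 5*(-1))/(-3 - 1)) = 11*((½)*5*(½)) + (8 - (-16 - 5)/(-4)) = 11*(5/4) + (8 - (-1)*(-21)/4) = 55/4 + (8 - 1*21/4) = 55/4 + (8 - 21/4) = 55/4 + 11/4 = 33/2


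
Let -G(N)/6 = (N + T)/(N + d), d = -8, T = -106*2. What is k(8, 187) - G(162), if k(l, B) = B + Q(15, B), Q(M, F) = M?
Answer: 15404/77 ≈ 200.05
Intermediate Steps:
T = -212
k(l, B) = 15 + B (k(l, B) = B + 15 = 15 + B)
G(N) = -6*(-212 + N)/(-8 + N) (G(N) = -6*(N - 212)/(N - 8) = -6*(-212 + N)/(-8 + N))
k(8, 187) - G(162) = (15 + 187) - 6*(212 - 1*162)/(-8 + 162) = 202 - 6*(212 - 162)/154 = 202 - 6*50/154 = 202 - 1*150/77 = 202 - 150/77 = 15404/77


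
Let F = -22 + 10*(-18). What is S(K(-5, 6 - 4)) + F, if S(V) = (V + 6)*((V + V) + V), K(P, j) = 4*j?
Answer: 134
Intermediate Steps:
F = -202 (F = -22 - 180 = -202)
S(V) = 3*V*(6 + V) (S(V) = (6 + V)*(2*V + V) = (6 + V)*(3*V) = 3*V*(6 + V))
S(K(-5, 6 - 4)) + F = 3*(4*(6 - 4))*(6 + 4*(6 - 4)) - 202 = 3*(4*2)*(6 + 4*2) - 202 = 3*8*(6 + 8) - 202 = 3*8*14 - 202 = 336 - 202 = 134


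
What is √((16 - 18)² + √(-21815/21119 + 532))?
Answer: √(36409156 + 3017*√4833015483)/3017 ≈ 5.2003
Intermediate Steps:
√((16 - 18)² + √(-21815/21119 + 532)) = √((-2)² + √(-21815*1/21119 + 532)) = √(4 + √(-21815/21119 + 532)) = √(4 + √(11213493/21119)) = √(4 + √4833015483/3017)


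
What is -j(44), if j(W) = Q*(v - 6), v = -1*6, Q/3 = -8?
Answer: -288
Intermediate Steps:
Q = -24 (Q = 3*(-8) = -24)
v = -6
j(W) = 288 (j(W) = -24*(-6 - 6) = -24*(-12) = 288)
-j(44) = -1*288 = -288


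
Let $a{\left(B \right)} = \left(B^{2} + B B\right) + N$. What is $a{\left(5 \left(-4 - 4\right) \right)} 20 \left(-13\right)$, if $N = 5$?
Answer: $-833300$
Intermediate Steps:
$a{\left(B \right)} = 5 + 2 B^{2}$ ($a{\left(B \right)} = \left(B^{2} + B B\right) + 5 = \left(B^{2} + B^{2}\right) + 5 = 2 B^{2} + 5 = 5 + 2 B^{2}$)
$a{\left(5 \left(-4 - 4\right) \right)} 20 \left(-13\right) = \left(5 + 2 \left(5 \left(-4 - 4\right)\right)^{2}\right) 20 \left(-13\right) = \left(5 + 2 \left(5 \left(-8\right)\right)^{2}\right) 20 \left(-13\right) = \left(5 + 2 \left(-40\right)^{2}\right) 20 \left(-13\right) = \left(5 + 2 \cdot 1600\right) 20 \left(-13\right) = \left(5 + 3200\right) 20 \left(-13\right) = 3205 \cdot 20 \left(-13\right) = 64100 \left(-13\right) = -833300$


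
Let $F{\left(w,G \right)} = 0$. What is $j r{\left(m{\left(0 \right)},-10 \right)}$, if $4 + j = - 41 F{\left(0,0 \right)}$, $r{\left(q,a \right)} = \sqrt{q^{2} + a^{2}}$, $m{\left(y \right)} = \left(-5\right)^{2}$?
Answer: $- 20 \sqrt{29} \approx -107.7$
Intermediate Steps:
$m{\left(y \right)} = 25$
$r{\left(q,a \right)} = \sqrt{a^{2} + q^{2}}$
$j = -4$ ($j = -4 - 0 = -4 + 0 = -4$)
$j r{\left(m{\left(0 \right)},-10 \right)} = - 4 \sqrt{\left(-10\right)^{2} + 25^{2}} = - 4 \sqrt{100 + 625} = - 4 \sqrt{725} = - 4 \cdot 5 \sqrt{29} = - 20 \sqrt{29}$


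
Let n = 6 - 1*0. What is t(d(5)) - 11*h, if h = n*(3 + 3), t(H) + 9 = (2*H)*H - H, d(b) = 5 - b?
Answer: -405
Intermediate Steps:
n = 6 (n = 6 + 0 = 6)
t(H) = -9 - H + 2*H² (t(H) = -9 + ((2*H)*H - H) = -9 + (2*H² - H) = -9 + (-H + 2*H²) = -9 - H + 2*H²)
h = 36 (h = 6*(3 + 3) = 6*6 = 36)
t(d(5)) - 11*h = (-9 - (5 - 1*5) + 2*(5 - 1*5)²) - 11*36 = (-9 - (5 - 5) + 2*(5 - 5)²) - 396 = (-9 - 1*0 + 2*0²) - 396 = (-9 + 0 + 2*0) - 396 = (-9 + 0 + 0) - 396 = -9 - 396 = -405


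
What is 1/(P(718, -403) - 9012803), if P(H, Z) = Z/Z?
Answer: -1/9012802 ≈ -1.1095e-7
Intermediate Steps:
P(H, Z) = 1
1/(P(718, -403) - 9012803) = 1/(1 - 9012803) = 1/(-9012802) = -1/9012802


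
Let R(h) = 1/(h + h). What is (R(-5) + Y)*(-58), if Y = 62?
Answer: -17951/5 ≈ -3590.2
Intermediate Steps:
R(h) = 1/(2*h)
(R(-5) + Y)*(-58) = ((½)/(-5) + 62)*(-58) = ((½)*(-⅕) + 62)*(-58) = (-⅒ + 62)*(-58) = (619/10)*(-58) = -17951/5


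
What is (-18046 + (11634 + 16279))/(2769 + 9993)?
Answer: 3289/4254 ≈ 0.77315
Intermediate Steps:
(-18046 + (11634 + 16279))/(2769 + 9993) = (-18046 + 27913)/12762 = 9867*(1/12762) = 3289/4254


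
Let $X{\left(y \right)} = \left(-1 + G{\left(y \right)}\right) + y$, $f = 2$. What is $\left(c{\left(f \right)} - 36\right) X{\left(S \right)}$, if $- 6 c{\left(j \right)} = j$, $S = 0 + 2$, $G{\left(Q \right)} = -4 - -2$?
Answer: $\frac{109}{3} \approx 36.333$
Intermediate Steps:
$G{\left(Q \right)} = -2$ ($G{\left(Q \right)} = -4 + 2 = -2$)
$S = 2$
$c{\left(j \right)} = - \frac{j}{6}$
$X{\left(y \right)} = -3 + y$ ($X{\left(y \right)} = \left(-1 - 2\right) + y = -3 + y$)
$\left(c{\left(f \right)} - 36\right) X{\left(S \right)} = \left(\left(- \frac{1}{6}\right) 2 - 36\right) \left(-3 + 2\right) = \left(- \frac{1}{3} - 36\right) \left(-1\right) = \left(- \frac{109}{3}\right) \left(-1\right) = \frac{109}{3}$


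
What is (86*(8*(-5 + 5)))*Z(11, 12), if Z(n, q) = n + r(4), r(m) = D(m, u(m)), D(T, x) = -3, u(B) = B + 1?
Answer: 0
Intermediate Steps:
u(B) = 1 + B
r(m) = -3
Z(n, q) = -3 + n (Z(n, q) = n - 3 = -3 + n)
(86*(8*(-5 + 5)))*Z(11, 12) = (86*(8*(-5 + 5)))*(-3 + 11) = (86*(8*0))*8 = (86*0)*8 = 0*8 = 0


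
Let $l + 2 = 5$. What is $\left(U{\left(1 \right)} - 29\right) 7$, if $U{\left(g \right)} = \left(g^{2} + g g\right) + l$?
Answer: $-168$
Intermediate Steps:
$l = 3$ ($l = -2 + 5 = 3$)
$U{\left(g \right)} = 3 + 2 g^{2}$ ($U{\left(g \right)} = \left(g^{2} + g g\right) + 3 = \left(g^{2} + g^{2}\right) + 3 = 2 g^{2} + 3 = 3 + 2 g^{2}$)
$\left(U{\left(1 \right)} - 29\right) 7 = \left(\left(3 + 2 \cdot 1^{2}\right) - 29\right) 7 = \left(\left(3 + 2 \cdot 1\right) - 29\right) 7 = \left(\left(3 + 2\right) - 29\right) 7 = \left(5 - 29\right) 7 = \left(-24\right) 7 = -168$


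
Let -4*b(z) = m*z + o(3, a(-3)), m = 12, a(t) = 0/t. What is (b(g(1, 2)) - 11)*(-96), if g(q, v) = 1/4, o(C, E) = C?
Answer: 1200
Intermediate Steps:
a(t) = 0
g(q, v) = 1/4
b(z) = -3/4 - 3*z (b(z) = -(12*z + 3)/4 = -(3 + 12*z)/4 = -3/4 - 3*z)
(b(g(1, 2)) - 11)*(-96) = ((-3/4 - 3*1/4) - 11)*(-96) = ((-3/4 - 3/4) - 11)*(-96) = (-3/2 - 11)*(-96) = -25/2*(-96) = 1200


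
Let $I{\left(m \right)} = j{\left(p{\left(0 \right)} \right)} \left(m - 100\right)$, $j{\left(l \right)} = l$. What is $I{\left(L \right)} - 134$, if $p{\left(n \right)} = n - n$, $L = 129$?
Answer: $-134$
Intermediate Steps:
$p{\left(n \right)} = 0$
$I{\left(m \right)} = 0$ ($I{\left(m \right)} = 0 \left(m - 100\right) = 0 \left(-100 + m\right) = 0$)
$I{\left(L \right)} - 134 = 0 - 134 = -134$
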